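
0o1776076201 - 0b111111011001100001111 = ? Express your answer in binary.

0o1776076201 = 0b1111111110000111110010000001 in binary.
Subtract column by column in base 2:
  1-1 → 0
  0-1 → 1 (borrow)
  0-1-1 → 0 (borrow)
  0-1-1 → 0 (borrow)
  0-0-1 → 1 (borrow)
  0-0-1 → 1 (borrow)
  0-0-1 → 1 (borrow)
  1-0-1 → 0
  0-1 → 1 (borrow)
  0-1-1 → 0 (borrow)
  1-0-1 → 0
  1-0 → 1
  1-1 → 0
  1-1 → 0
  1-0 → 1
  0-1 → 1 (borrow)
  0-1-1 → 0 (borrow)
  0-1-1 → 0 (borrow)
  0-1-1 → 0 (borrow)
  1-1-1 → 1 (borrow)
  1-1-1 → 1 (borrow)
  1-0-1 → 0
  1-0 → 1
  1-0 → 1
  1-0 → 1
  1-0 → 1
  1-0 → 1
  1-0 → 1

0b1111110110001100100101110010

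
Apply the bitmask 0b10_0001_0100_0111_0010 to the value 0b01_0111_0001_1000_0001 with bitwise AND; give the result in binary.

0b000001000000000000

AND bit by bit (1 only where both bits are 1):
  010111000110000001
& 100001010001110010
= 000001000000000000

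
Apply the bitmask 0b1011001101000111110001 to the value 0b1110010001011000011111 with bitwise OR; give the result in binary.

0b1111011101011111111111

OR bit by bit (1 where either bit is 1):
  1110010001011000011111
| 1011001101000111110001
= 1111011101011111111111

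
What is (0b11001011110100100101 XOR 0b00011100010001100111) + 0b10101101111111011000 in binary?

0b110000101100100011010

First 0b11001011110100100101 XOR 0b00011100010001100111 = 0b11010111100101000010.
Add column by column in base 2, right to left:
  0+0 = 0
  1+0 = 1
  0+0 = 0
  0+1 = 1
  0+1 = 1
  0+0 = 0
  1+1 = 0 carry 1
  0+1+1 = 0 carry 1
  1+1+1 = 1 carry 1
  0+1+1 = 0 carry 1
  0+1+1 = 0 carry 1
  1+1+1 = 1 carry 1
  1+1+1 = 1 carry 1
  1+0+1 = 0 carry 1
  1+1+1 = 1 carry 1
  0+1+1 = 0 carry 1
  1+0+1 = 0 carry 1
  0+1+1 = 0 carry 1
  1+0+1 = 0 carry 1
  1+1+1 = 1 carry 1
  final carry 1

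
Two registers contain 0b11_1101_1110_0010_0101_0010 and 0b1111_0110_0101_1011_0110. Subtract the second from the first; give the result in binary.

0b1011100111110010011100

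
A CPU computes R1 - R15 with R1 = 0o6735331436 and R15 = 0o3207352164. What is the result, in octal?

0o3525757252

Subtract column by column in base 8:
  6-4 → 2
  3-6 → 5 (borrow)
  4-1-1 → 2
  1-2 → 7 (borrow)
  3-5-1 → 5 (borrow)
  3-3-1 → 7 (borrow)
  5-7-1 → 5 (borrow)
  3-0-1 → 2
  7-2 → 5
  6-3 → 3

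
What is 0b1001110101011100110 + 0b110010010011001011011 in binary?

Add column by column in base 2, right to left:
  0+1 = 1
  1+1 = 0 carry 1
  1+0+1 = 0 carry 1
  0+1+1 = 0 carry 1
  0+1+1 = 0 carry 1
  1+0+1 = 0 carry 1
  1+1+1 = 1 carry 1
  1+0+1 = 0 carry 1
  0+0+1 = 1
  1+1 = 0 carry 1
  0+1+1 = 0 carry 1
  1+0+1 = 0 carry 1
  0+0+1 = 1
  1+1 = 0 carry 1
  1+0+1 = 0 carry 1
  1+0+1 = 0 carry 1
  0+1+1 = 0 carry 1
  0+0+1 = 1
  1+0 = 1
  0+1 = 1
  0+1 = 1

0b111100001000101000001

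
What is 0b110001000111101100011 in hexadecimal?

Group the bits into nibbles: 0001 1000 1000 1111 0110 0011 → 188f63.

0x188f63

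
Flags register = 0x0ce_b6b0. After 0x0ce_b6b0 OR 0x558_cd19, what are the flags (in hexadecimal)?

OR each hex digit independently (no carries):
  0|5=5, c|5=d, e|8=e, b|c=f, 6|d=f, b|1=b, 0|9=9

0x5deffb9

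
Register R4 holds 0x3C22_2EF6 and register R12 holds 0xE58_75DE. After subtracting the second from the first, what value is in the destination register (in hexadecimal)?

0x2DC9B918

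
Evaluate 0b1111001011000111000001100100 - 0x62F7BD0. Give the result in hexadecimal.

0b1111001011000111000001100100 = 0xF2C7064 in hexadecimal.
Subtract column by column in base 16:
  4-0 → 4
  6-D → 9 (borrow)
  0-B-1 → 4 (borrow)
  7-7-1 → F (borrow)
  C-F-1 → C (borrow)
  2-2-1 → F (borrow)
  F-6-1 → 8

0x8FCF494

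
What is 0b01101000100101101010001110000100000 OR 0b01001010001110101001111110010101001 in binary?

OR bit by bit (1 where either bit is 1):
  01101000100101101010001110000100000
| 01001010001110101001111110010101001
= 01101010101111101011111110010101001

0b01101010101111101011111110010101001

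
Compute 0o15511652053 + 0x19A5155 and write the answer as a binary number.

0b1101110110000011010010110000000

0o15511652053 = 0b1101101001001110101010000101011 in binary.
0x19A5155 = 0b1100110100101000101010101 in binary.
Add column by column in base 2, right to left:
  1+1 = 0 carry 1
  1+0+1 = 0 carry 1
  0+1+1 = 0 carry 1
  1+0+1 = 0 carry 1
  0+1+1 = 0 carry 1
  1+0+1 = 0 carry 1
  0+1+1 = 0 carry 1
  0+0+1 = 1
  0+1 = 1
  0+0 = 0
  1+0 = 1
  0+0 = 0
  1+1 = 0 carry 1
  0+0+1 = 1
  1+1 = 0 carry 1
  0+0+1 = 1
  1+0 = 1
  1+1 = 0 carry 1
  1+0+1 = 0 carry 1
  0+1+1 = 0 carry 1
  0+1+1 = 0 carry 1
  1+0+1 = 0 carry 1
  0+0+1 = 1
  0+1 = 1
  1+1 = 0 carry 1
  0+0+1 = 1
  1+0 = 1
  1+0 = 1
  0+0 = 0
  1+0 = 1
  1+0 = 1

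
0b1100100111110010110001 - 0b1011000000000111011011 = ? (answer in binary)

Subtract column by column in base 2:
  1-1 → 0
  0-1 → 1 (borrow)
  0-0-1 → 1 (borrow)
  0-1-1 → 0 (borrow)
  1-1-1 → 1 (borrow)
  1-0-1 → 0
  0-1 → 1 (borrow)
  1-1-1 → 1 (borrow)
  0-1-1 → 0 (borrow)
  0-0-1 → 1 (borrow)
  1-0-1 → 0
  1-0 → 1
  1-0 → 1
  1-0 → 1
  1-0 → 1
  0-0 → 0
  0-0 → 0
  1-0 → 1
  0-1 → 1 (borrow)
  0-1-1 → 0 (borrow)
  1-0-1 → 0
  1-1 → 0

0b1100111101011010110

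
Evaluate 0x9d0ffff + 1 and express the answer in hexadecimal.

0x9d10000

The trailing 4 digits are F (max in base 16), so adding 1 cascades: they roll to 0 and the next digit up increments.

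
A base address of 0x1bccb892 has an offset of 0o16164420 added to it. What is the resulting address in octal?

0x1bccb892 = 0o3363134222 in octal.
Add column by column in base 8, right to left:
  2+0 = 2
  2+2 = 4
  2+4 = 6
  4+4 = 0 carry 1
  3+6+1 = 2 carry 1
  1+1+1 = 3
  3+6 = 1 carry 1
  6+1+1 = 0 carry 1
  3+0+1 = 4
  3+0 = 3

0o3401320642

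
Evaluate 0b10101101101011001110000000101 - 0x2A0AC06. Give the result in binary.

0b10011000101001110111111111111

0x2A0AC06 = 0b10101000001010110000000110 in binary.
Subtract column by column in base 2:
  1-0 → 1
  0-1 → 1 (borrow)
  1-1-1 → 1 (borrow)
  0-0-1 → 1 (borrow)
  0-0-1 → 1 (borrow)
  0-0-1 → 1 (borrow)
  0-0-1 → 1 (borrow)
  0-0-1 → 1 (borrow)
  0-0-1 → 1 (borrow)
  0-0-1 → 1 (borrow)
  1-1-1 → 1 (borrow)
  1-1-1 → 1 (borrow)
  1-0-1 → 0
  0-1 → 1 (borrow)
  0-0-1 → 1 (borrow)
  1-1-1 → 1 (borrow)
  1-0-1 → 0
  0-0 → 0
  1-0 → 1
  0-0 → 0
  1-0 → 1
  1-1 → 0
  0-0 → 0
  1-1 → 0
  1-0 → 1
  0-1 → 1 (borrow)
  1-0-1 → 0
  0-0 → 0
  1-0 → 1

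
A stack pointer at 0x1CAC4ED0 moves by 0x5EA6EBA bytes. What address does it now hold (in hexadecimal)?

0x2296BD8A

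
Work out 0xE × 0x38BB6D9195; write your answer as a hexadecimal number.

0x31A3FFDF626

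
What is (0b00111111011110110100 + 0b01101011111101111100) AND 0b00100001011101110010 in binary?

Add column by column in base 2, right to left:
  0+0 = 0
  0+0 = 0
  1+1 = 0 carry 1
  0+1+1 = 0 carry 1
  1+1+1 = 1 carry 1
  1+1+1 = 1 carry 1
  0+1+1 = 0 carry 1
  1+0+1 = 0 carry 1
  1+1+1 = 1 carry 1
  1+1+1 = 1 carry 1
  1+1+1 = 1 carry 1
  0+1+1 = 0 carry 1
  1+1+1 = 1 carry 1
  1+1+1 = 1 carry 1
  1+0+1 = 0 carry 1
  1+1+1 = 1 carry 1
  1+0+1 = 0 carry 1
  1+1+1 = 1 carry 1
  0+1+1 = 0 carry 1
  final carry 1
Sum = 0b10101011011100110000; now AND with 0b00100001011101110010:
  10101011011100110000
& 00100001011101110010
= 00100001011100110000

0b100001011100110000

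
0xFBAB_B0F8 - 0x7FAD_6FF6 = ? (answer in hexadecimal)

Subtract column by column in base 16:
  8-6 → 2
  F-F → 0
  0-F → 1 (borrow)
  B-6-1 → 4
  B-D → E (borrow)
  A-A-1 → F (borrow)
  B-F-1 → B (borrow)
  F-7-1 → 7

0x7BFE4102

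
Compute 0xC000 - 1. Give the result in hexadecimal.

The trailing 3 digits are 0, so subtracting 1 borrows through: they become F and the next digit up decrements.

0xBFFF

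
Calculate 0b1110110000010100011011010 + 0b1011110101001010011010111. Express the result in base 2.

0b11010100101011110110110001

Add column by column in base 2, right to left:
  0+1 = 1
  1+1 = 0 carry 1
  0+1+1 = 0 carry 1
  1+0+1 = 0 carry 1
  1+1+1 = 1 carry 1
  0+0+1 = 1
  1+1 = 0 carry 1
  1+1+1 = 1 carry 1
  0+0+1 = 1
  0+0 = 0
  0+1 = 1
  1+0 = 1
  0+1 = 1
  1+0 = 1
  0+0 = 0
  0+1 = 1
  0+0 = 0
  0+1 = 1
  0+0 = 0
  1+1 = 0 carry 1
  1+1+1 = 1 carry 1
  0+1+1 = 0 carry 1
  1+1+1 = 1 carry 1
  1+0+1 = 0 carry 1
  1+1+1 = 1 carry 1
  final carry 1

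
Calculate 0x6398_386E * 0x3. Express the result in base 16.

0x12AC8A94A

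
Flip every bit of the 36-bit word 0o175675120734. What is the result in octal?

0o602102657043

Each oct digit d becomes 7−d:
  1→6, 7→0, 5→2, 6→1, 7→0, 5→2, 1→6, 2→5, 0→7, 7→0, 3→4, 4→3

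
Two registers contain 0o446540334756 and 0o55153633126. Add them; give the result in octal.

Add column by column in base 8, right to left:
  6+6 = 4 carry 1
  5+2+1 = 0 carry 1
  7+1+1 = 1 carry 1
  4+3+1 = 0 carry 1
  3+3+1 = 7
  3+6 = 1 carry 1
  0+3+1 = 4
  4+5 = 1 carry 1
  5+1+1 = 7
  6+5 = 3 carry 1
  4+5+1 = 2 carry 1
  4+0+1 = 5

0o523714170104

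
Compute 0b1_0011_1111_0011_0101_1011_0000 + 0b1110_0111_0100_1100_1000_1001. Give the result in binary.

Add column by column in base 2, right to left:
  0+1 = 1
  0+0 = 0
  0+0 = 0
  0+1 = 1
  1+0 = 1
  1+0 = 1
  0+0 = 0
  1+1 = 0 carry 1
  1+0+1 = 0 carry 1
  0+0+1 = 1
  1+1 = 0 carry 1
  0+1+1 = 0 carry 1
  1+0+1 = 0 carry 1
  1+0+1 = 0 carry 1
  0+1+1 = 0 carry 1
  0+0+1 = 1
  1+1 = 0 carry 1
  1+1+1 = 1 carry 1
  1+1+1 = 1 carry 1
  1+0+1 = 0 carry 1
  1+0+1 = 0 carry 1
  1+1+1 = 1 carry 1
  0+1+1 = 0 carry 1
  0+1+1 = 0 carry 1
  1+0+1 = 0 carry 1
  final carry 1

0b10001001101000001000111001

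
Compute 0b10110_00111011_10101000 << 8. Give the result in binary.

Left shift by 8: append 8 zero bits.

0b10110001110111010100000000000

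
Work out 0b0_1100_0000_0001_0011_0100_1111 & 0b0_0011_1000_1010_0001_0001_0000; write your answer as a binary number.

AND bit by bit (1 only where both bits are 1):
  0110000000001001101001111
& 0001110001010000100010000
= 0000000000000000100000000

0b0000000000000000100000000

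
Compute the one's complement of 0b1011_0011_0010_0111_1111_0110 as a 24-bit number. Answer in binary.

Invert each bit: 101100110010011111110110 → 010011001101100000001001.

0b010011001101100000001001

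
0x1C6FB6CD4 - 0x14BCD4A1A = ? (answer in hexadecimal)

Subtract column by column in base 16:
  4-A → A (borrow)
  D-1-1 → B
  C-A → 2
  6-4 → 2
  B-D → E (borrow)
  F-C-1 → 2
  6-B → B (borrow)
  C-4-1 → 7
  1-1 → 0

0x7B2E22BA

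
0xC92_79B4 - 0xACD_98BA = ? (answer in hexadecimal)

0x1C4E0FA

Subtract column by column in base 16:
  4-A → A (borrow)
  B-B-1 → F (borrow)
  9-8-1 → 0
  7-9 → E (borrow)
  2-D-1 → 4 (borrow)
  9-C-1 → C (borrow)
  C-A-1 → 1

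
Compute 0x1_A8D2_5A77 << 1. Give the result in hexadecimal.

1 bits is not a whole number of base-16 digits; in binary: 110101000110100100101101001110111 << 1 = 1101010001101001001011010011101110.

0x351A4B4EE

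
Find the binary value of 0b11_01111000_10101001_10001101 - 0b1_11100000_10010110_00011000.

Subtract column by column in base 2:
  1-0 → 1
  0-0 → 0
  1-0 → 1
  1-1 → 0
  0-1 → 1 (borrow)
  0-0-1 → 1 (borrow)
  0-0-1 → 1 (borrow)
  1-0-1 → 0
  1-0 → 1
  0-1 → 1 (borrow)
  0-1-1 → 0 (borrow)
  1-0-1 → 0
  0-1 → 1 (borrow)
  1-0-1 → 0
  0-0 → 0
  1-1 → 0
  0-0 → 0
  0-0 → 0
  0-0 → 0
  1-0 → 1
  1-0 → 1
  1-1 → 0
  1-1 → 0
  0-1 → 1 (borrow)
  1-1-1 → 1 (borrow)
  1-0-1 → 0

0b1100110000001001101110101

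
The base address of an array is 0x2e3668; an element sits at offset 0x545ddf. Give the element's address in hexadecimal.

Add column by column in base 16, right to left:
  8+f = 7 carry 1
  6+d+1 = 4 carry 1
  6+d+1 = 4 carry 1
  3+5+1 = 9
  e+4 = 2 carry 1
  2+5+1 = 8

0x829447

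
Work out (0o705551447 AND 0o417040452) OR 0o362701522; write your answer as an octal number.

0o767741562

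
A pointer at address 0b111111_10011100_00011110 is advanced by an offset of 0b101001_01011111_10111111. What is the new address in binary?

Add column by column in base 2, right to left:
  0+1 = 1
  1+1 = 0 carry 1
  1+1+1 = 1 carry 1
  1+1+1 = 1 carry 1
  1+1+1 = 1 carry 1
  0+1+1 = 0 carry 1
  0+0+1 = 1
  0+1 = 1
  0+1 = 1
  0+1 = 1
  1+1 = 0 carry 1
  1+1+1 = 1 carry 1
  1+1+1 = 1 carry 1
  0+0+1 = 1
  0+1 = 1
  1+0 = 1
  1+1 = 0 carry 1
  1+0+1 = 0 carry 1
  1+0+1 = 0 carry 1
  1+1+1 = 1 carry 1
  1+0+1 = 0 carry 1
  1+1+1 = 1 carry 1
  final carry 1

0b11010001111101111011101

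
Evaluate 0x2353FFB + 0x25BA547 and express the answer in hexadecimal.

Add column by column in base 16, right to left:
  B+7 = 2 carry 1
  F+4+1 = 4 carry 1
  F+5+1 = 5 carry 1
  3+A+1 = E
  5+B = 0 carry 1
  3+5+1 = 9
  2+2 = 4

0x490E542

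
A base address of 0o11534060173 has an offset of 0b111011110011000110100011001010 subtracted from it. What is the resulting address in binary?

0b10001101000111111011110110001

0o11534060173 = 0b1001101011100000110000001111011 in binary.
Subtract column by column in base 2:
  1-0 → 1
  1-1 → 0
  0-0 → 0
  1-1 → 0
  1-0 → 1
  1-0 → 1
  1-1 → 0
  0-1 → 1 (borrow)
  0-0-1 → 1 (borrow)
  0-0-1 → 1 (borrow)
  0-0-1 → 1 (borrow)
  0-1-1 → 0 (borrow)
  0-0-1 → 1 (borrow)
  1-1-1 → 1 (borrow)
  1-1-1 → 1 (borrow)
  0-0-1 → 1 (borrow)
  0-0-1 → 1 (borrow)
  0-0-1 → 1 (borrow)
  0-1-1 → 0 (borrow)
  0-1-1 → 0 (borrow)
  1-0-1 → 0
  1-0 → 1
  1-1 → 0
  0-1 → 1 (borrow)
  1-1-1 → 1 (borrow)
  0-1-1 → 0 (borrow)
  1-0-1 → 0
  1-1 → 0
  0-1 → 1 (borrow)
  0-1-1 → 0 (borrow)
  1-0-1 → 0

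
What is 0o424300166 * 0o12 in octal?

0o5313602234

Multiply each base-8 digit by 10, carrying:
  6×10 = 60 → write 4 carry 7
  6×10+7 = 67 → write 3 carry 8
  1×10+8 = 18 → write 2 carry 2
  0×10+2 = 2 → write 2
  0×10 = 0 → write 0
  3×10 = 30 → write 6 carry 3
  4×10+3 = 43 → write 3 carry 5
  2×10+5 = 25 → write 1 carry 3
  4×10+3 = 43 → write 3 carry 5
  remaining carry: 5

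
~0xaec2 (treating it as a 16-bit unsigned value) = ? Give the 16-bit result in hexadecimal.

0x513d

Each hex digit d becomes f−d:
  a→5, e→1, c→3, 2→d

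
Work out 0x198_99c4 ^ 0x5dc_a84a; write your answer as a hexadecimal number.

XOR each hex digit independently (no carries):
  1^5=4, 9^d=4, 8^c=4, 9^a=3, 9^8=1, c^4=8, 4^a=e

0x444318e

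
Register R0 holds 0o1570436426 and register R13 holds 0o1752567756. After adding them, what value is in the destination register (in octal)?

0o3543226404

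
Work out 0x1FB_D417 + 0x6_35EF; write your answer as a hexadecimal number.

0x2020A06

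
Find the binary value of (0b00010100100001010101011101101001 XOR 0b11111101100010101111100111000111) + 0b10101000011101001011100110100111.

First 0b00010100100001010101011101101001 XOR 0b11111101100010101111100111000111 = 0b11101001000011111010111010101110.
Add column by column in base 2, right to left:
  0+1 = 1
  1+1 = 0 carry 1
  1+1+1 = 1 carry 1
  1+0+1 = 0 carry 1
  0+0+1 = 1
  1+1 = 0 carry 1
  0+0+1 = 1
  1+1 = 0 carry 1
  0+1+1 = 0 carry 1
  1+0+1 = 0 carry 1
  1+0+1 = 0 carry 1
  1+1+1 = 1 carry 1
  0+1+1 = 0 carry 1
  1+1+1 = 1 carry 1
  0+0+1 = 1
  1+1 = 0 carry 1
  1+0+1 = 0 carry 1
  1+0+1 = 0 carry 1
  1+1+1 = 1 carry 1
  1+0+1 = 0 carry 1
  0+1+1 = 0 carry 1
  0+1+1 = 0 carry 1
  0+1+1 = 0 carry 1
  0+0+1 = 1
  1+0 = 1
  0+0 = 0
  0+0 = 0
  1+1 = 0 carry 1
  0+0+1 = 1
  1+1 = 0 carry 1
  1+0+1 = 0 carry 1
  1+1+1 = 1 carry 1
  final carry 1

0b110010001100001000110100001010101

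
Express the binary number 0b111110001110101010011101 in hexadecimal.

0xf8ea9d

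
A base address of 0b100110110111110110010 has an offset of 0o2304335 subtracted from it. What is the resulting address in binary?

0b10011110011011010101

0o2304335 = 0b10011000100011011101 in binary.
Subtract column by column in base 2:
  0-1 → 1 (borrow)
  1-0-1 → 0
  0-1 → 1 (borrow)
  0-1-1 → 0 (borrow)
  1-1-1 → 1 (borrow)
  1-0-1 → 0
  0-1 → 1 (borrow)
  1-1-1 → 1 (borrow)
  1-0-1 → 0
  1-0 → 1
  1-0 → 1
  1-1 → 0
  0-0 → 0
  1-0 → 1
  1-0 → 1
  0-1 → 1 (borrow)
  1-1-1 → 1 (borrow)
  1-0-1 → 0
  0-0 → 0
  0-1 → 1 (borrow)
  1-0-1 → 0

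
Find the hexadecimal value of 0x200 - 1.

0x1ff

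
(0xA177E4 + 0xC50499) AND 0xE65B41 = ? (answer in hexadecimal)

0x665841

Add column by column in base 16, right to left:
  4+9 = D
  E+9 = 7 carry 1
  7+4+1 = C
  7+0 = 7
  1+5 = 6
  A+C = 6 carry 1
  final carry 1
Sum = 0x1667C7D; now AND with 0xE65B41:
  1&0=0, 6&E=6, 6&6=6, 7&5=5, C&B=8, 7&4=4, D&1=1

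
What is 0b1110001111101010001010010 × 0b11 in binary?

0b101010101110111110011110110

Multiply each base-2 digit by 3, carrying:
  0×3 = 0 → write 0
  1×3 = 3 → write 1 carry 1
  0×3+1 = 1 → write 1
  0×3 = 0 → write 0
  1×3 = 3 → write 1 carry 1
  0×3+1 = 1 → write 1
  1×3 = 3 → write 1 carry 1
  0×3+1 = 1 → write 1
  0×3 = 0 → write 0
  0×3 = 0 → write 0
  1×3 = 3 → write 1 carry 1
  0×3+1 = 1 → write 1
  1×3 = 3 → write 1 carry 1
  0×3+1 = 1 → write 1
  1×3 = 3 → write 1 carry 1
  1×3+1 = 4 → write 0 carry 2
  1×3+2 = 5 → write 1 carry 2
  1×3+2 = 5 → write 1 carry 2
  1×3+2 = 5 → write 1 carry 2
  0×3+2 = 2 → write 0 carry 1
  0×3+1 = 1 → write 1
  0×3 = 0 → write 0
  1×3 = 3 → write 1 carry 1
  1×3+1 = 4 → write 0 carry 2
  1×3+2 = 5 → write 1 carry 2
  remaining carry: 10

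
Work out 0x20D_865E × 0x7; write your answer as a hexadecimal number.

Multiply each base-16 digit by 7, carrying:
  E×7 = 98 → write 2 carry 6
  5×7+6 = 41 → write 9 carry 2
  6×7+2 = 44 → write C carry 2
  8×7+2 = 58 → write A carry 3
  D×7+3 = 94 → write E carry 5
  0×7+5 = 5 → write 5
  2×7 = 14 → write E

0xE5EAC92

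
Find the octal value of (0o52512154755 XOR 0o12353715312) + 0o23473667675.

First 0o52512154755 XOR 0o12353715312 = 0o40641641447.
Add column by column in base 8, right to left:
  7+5 = 4 carry 1
  4+7+1 = 4 carry 1
  4+6+1 = 3 carry 1
  1+7+1 = 1 carry 1
  4+6+1 = 3 carry 1
  6+6+1 = 5 carry 1
  1+3+1 = 5
  4+7 = 3 carry 1
  6+4+1 = 3 carry 1
  0+3+1 = 4
  4+2 = 6

0o64335531344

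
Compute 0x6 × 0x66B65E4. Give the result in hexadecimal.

0x26846358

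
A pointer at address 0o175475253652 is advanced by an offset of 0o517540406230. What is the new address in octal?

0o715235662102

Add column by column in base 8, right to left:
  2+0 = 2
  5+3 = 0 carry 1
  6+2+1 = 1 carry 1
  3+6+1 = 2 carry 1
  5+0+1 = 6
  2+4 = 6
  5+0 = 5
  7+4 = 3 carry 1
  4+5+1 = 2 carry 1
  5+7+1 = 5 carry 1
  7+1+1 = 1 carry 1
  1+5+1 = 7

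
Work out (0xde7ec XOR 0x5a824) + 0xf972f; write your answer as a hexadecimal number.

First 0xde7ec XOR 0x5a824 = 0x84fc8.
Add column by column in base 16, right to left:
  8+f = 7 carry 1
  c+2+1 = f
  f+7 = 6 carry 1
  4+9+1 = e
  8+f = 7 carry 1
  final carry 1

0x17e6f7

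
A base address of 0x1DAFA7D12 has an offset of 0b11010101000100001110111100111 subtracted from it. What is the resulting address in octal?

0o70026057453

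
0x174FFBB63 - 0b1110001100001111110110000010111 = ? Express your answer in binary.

0x174FFBB63 = 0b101110100111111111011101101100011 in binary.
Subtract column by column in base 2:
  1-1 → 0
  1-1 → 0
  0-1 → 1 (borrow)
  0-0-1 → 1 (borrow)
  0-1-1 → 0 (borrow)
  1-0-1 → 0
  1-0 → 1
  0-0 → 0
  1-0 → 1
  1-0 → 1
  0-1 → 1 (borrow)
  1-1-1 → 1 (borrow)
  1-0-1 → 0
  1-1 → 0
  0-1 → 1 (borrow)
  1-1-1 → 1 (borrow)
  1-1-1 → 1 (borrow)
  1-1-1 → 1 (borrow)
  1-1-1 → 1 (borrow)
  1-0-1 → 0
  1-0 → 1
  1-0 → 1
  1-0 → 1
  1-1 → 0
  0-1 → 1 (borrow)
  0-0-1 → 1 (borrow)
  1-0-1 → 0
  0-0 → 0
  1-1 → 0
  1-1 → 0
  1-1 → 0
  0-0 → 0
  1-0 → 1

0b100000011011101111100111101001100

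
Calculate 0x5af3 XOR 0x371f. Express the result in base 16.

XOR each hex digit independently (no carries):
  5^3=6, a^7=d, f^1=e, 3^f=c

0x6dec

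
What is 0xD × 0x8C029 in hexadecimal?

0x71C215

Multiply each base-16 digit by 13, carrying:
  9×13 = 117 → write 5 carry 7
  2×13+7 = 33 → write 1 carry 2
  0×13+2 = 2 → write 2
  C×13 = 156 → write C carry 9
  8×13+9 = 113 → write 1 carry 7
  remaining carry: 7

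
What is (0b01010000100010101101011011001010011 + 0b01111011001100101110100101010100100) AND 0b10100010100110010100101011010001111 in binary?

0b10000010100110010100000000010000111

Add column by column in base 2, right to left:
  1+0 = 1
  1+0 = 1
  0+1 = 1
  0+0 = 0
  1+0 = 1
  0+1 = 1
  1+0 = 1
  0+1 = 1
  0+0 = 0
  1+1 = 0 carry 1
  1+0+1 = 0 carry 1
  0+1+1 = 0 carry 1
  1+0+1 = 0 carry 1
  1+0+1 = 0 carry 1
  0+1+1 = 0 carry 1
  1+0+1 = 0 carry 1
  0+1+1 = 0 carry 1
  1+1+1 = 1 carry 1
  1+1+1 = 1 carry 1
  0+0+1 = 1
  1+1 = 0 carry 1
  0+0+1 = 1
  1+0 = 1
  0+1 = 1
  0+1 = 1
  0+0 = 0
  1+0 = 1
  0+1 = 1
  0+1 = 1
  0+0 = 0
  0+1 = 1
  1+1 = 0 carry 1
  0+1+1 = 0 carry 1
  1+1+1 = 1 carry 1
  final carry 1
Sum = 0b11001011101111011100000000011110111; now AND with 0b10100010100110010100101011010001111:
  11001011101111011100000000011110111
& 10100010100110010100101011010001111
= 10000010100110010100000000010000111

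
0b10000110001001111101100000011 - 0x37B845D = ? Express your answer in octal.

0o1522273246

0b10000110001001111101100000011 = 0o2061175403 in octal.
0x37B845D = 0o336702135 in octal.
Subtract column by column in base 8:
  3-5 → 6 (borrow)
  0-3-1 → 4 (borrow)
  4-1-1 → 2
  5-2 → 3
  7-0 → 7
  1-7 → 2 (borrow)
  1-6-1 → 2 (borrow)
  6-3-1 → 2
  0-3 → 5 (borrow)
  2-0-1 → 1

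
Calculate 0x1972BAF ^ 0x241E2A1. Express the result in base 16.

XOR each hex digit independently (no carries):
  1^2=3, 9^4=D, 7^1=6, 2^E=C, B^2=9, A^A=0, F^1=E

0x3D6C90E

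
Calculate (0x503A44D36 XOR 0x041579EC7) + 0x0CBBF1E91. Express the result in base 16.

0x60EB2F282

First 0x503A44D36 XOR 0x041579EC7 = 0x542F3D3F1.
Add column by column in base 16, right to left:
  1+1 = 2
  F+9 = 8 carry 1
  3+E+1 = 2 carry 1
  D+1+1 = F
  3+F = 2 carry 1
  F+B+1 = B carry 1
  2+B+1 = E
  4+C = 0 carry 1
  5+0+1 = 6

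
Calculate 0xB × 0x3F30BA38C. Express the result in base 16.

0x2B71800704

Multiply each base-16 digit by 11, carrying:
  C×11 = 132 → write 4 carry 8
  8×11+8 = 96 → write 0 carry 6
  3×11+6 = 39 → write 7 carry 2
  A×11+2 = 112 → write 0 carry 7
  B×11+7 = 128 → write 0 carry 8
  0×11+8 = 8 → write 8
  3×11 = 33 → write 1 carry 2
  F×11+2 = 167 → write 7 carry 10
  3×11+10 = 43 → write B carry 2
  remaining carry: 2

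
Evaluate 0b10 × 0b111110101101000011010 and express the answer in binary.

Multiply each base-2 digit by 2, carrying:
  0×2 = 0 → write 0
  1×2 = 2 → write 0 carry 1
  0×2+1 = 1 → write 1
  1×2 = 2 → write 0 carry 1
  1×2+1 = 3 → write 1 carry 1
  0×2+1 = 1 → write 1
  0×2 = 0 → write 0
  0×2 = 0 → write 0
  0×2 = 0 → write 0
  1×2 = 2 → write 0 carry 1
  0×2+1 = 1 → write 1
  1×2 = 2 → write 0 carry 1
  1×2+1 = 3 → write 1 carry 1
  0×2+1 = 1 → write 1
  1×2 = 2 → write 0 carry 1
  0×2+1 = 1 → write 1
  1×2 = 2 → write 0 carry 1
  1×2+1 = 3 → write 1 carry 1
  1×2+1 = 3 → write 1 carry 1
  1×2+1 = 3 → write 1 carry 1
  1×2+1 = 3 → write 1 carry 1
  remaining carry: 1

0b1111101011010000110100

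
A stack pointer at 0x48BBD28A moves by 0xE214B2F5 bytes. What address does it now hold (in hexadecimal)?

0x12AD0857F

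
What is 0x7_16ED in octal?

0o1613355

Expand each hex digit to 4 bits: 7=0111 1=0001 6=0110 E=1110 D=1101.
Group the bits in threes: 001 110 001 011 011 101 101 → 1613355.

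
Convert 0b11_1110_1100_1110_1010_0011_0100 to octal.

0o373165064

Group the bits in threes: 011 111 011 001 110 101 000 110 100 → 373165064.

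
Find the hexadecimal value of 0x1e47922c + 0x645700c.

0x248d0238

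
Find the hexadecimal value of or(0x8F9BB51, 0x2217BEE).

0xAF9FBFF

OR each hex digit independently (no carries):
  8|2=A, F|2=F, 9|1=9, B|7=F, B|B=B, 5|E=F, 1|E=F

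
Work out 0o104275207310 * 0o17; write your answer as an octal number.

0o2001426756670

Multiply each base-8 digit by 15, carrying:
  0×15 = 0 → write 0
  1×15 = 15 → write 7 carry 1
  3×15+1 = 46 → write 6 carry 5
  7×15+5 = 110 → write 6 carry 13
  0×15+13 = 13 → write 5 carry 1
  2×15+1 = 31 → write 7 carry 3
  5×15+3 = 78 → write 6 carry 9
  7×15+9 = 114 → write 2 carry 14
  2×15+14 = 44 → write 4 carry 5
  4×15+5 = 65 → write 1 carry 8
  0×15+8 = 8 → write 0 carry 1
  1×15+1 = 16 → write 0 carry 2
  remaining carry: 2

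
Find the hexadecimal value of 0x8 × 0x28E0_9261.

0x147049308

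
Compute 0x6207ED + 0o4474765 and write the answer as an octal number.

0x6207ED = 0o30403755 in octal.
Add column by column in base 8, right to left:
  5+5 = 2 carry 1
  5+6+1 = 4 carry 1
  7+7+1 = 7 carry 1
  3+4+1 = 0 carry 1
  0+7+1 = 0 carry 1
  4+4+1 = 1 carry 1
  0+4+1 = 5
  3+0 = 3

0o35100742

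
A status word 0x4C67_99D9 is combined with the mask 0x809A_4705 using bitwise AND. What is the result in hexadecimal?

0x00020101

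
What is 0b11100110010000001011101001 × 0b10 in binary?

0b111001100100000010111010010

Multiply each base-2 digit by 2, carrying:
  1×2 = 2 → write 0 carry 1
  0×2+1 = 1 → write 1
  0×2 = 0 → write 0
  1×2 = 2 → write 0 carry 1
  0×2+1 = 1 → write 1
  1×2 = 2 → write 0 carry 1
  1×2+1 = 3 → write 1 carry 1
  1×2+1 = 3 → write 1 carry 1
  0×2+1 = 1 → write 1
  1×2 = 2 → write 0 carry 1
  0×2+1 = 1 → write 1
  0×2 = 0 → write 0
  0×2 = 0 → write 0
  0×2 = 0 → write 0
  0×2 = 0 → write 0
  0×2 = 0 → write 0
  1×2 = 2 → write 0 carry 1
  0×2+1 = 1 → write 1
  0×2 = 0 → write 0
  1×2 = 2 → write 0 carry 1
  1×2+1 = 3 → write 1 carry 1
  0×2+1 = 1 → write 1
  0×2 = 0 → write 0
  1×2 = 2 → write 0 carry 1
  1×2+1 = 3 → write 1 carry 1
  1×2+1 = 3 → write 1 carry 1
  remaining carry: 1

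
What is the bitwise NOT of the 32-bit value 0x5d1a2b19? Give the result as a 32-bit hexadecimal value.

0xa2e5d4e6

Each hex digit d becomes f−d:
  5→a, d→2, 1→e, a→5, 2→d, b→4, 1→e, 9→6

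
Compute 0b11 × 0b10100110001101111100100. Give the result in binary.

0b111110010101001110101100

Multiply each base-2 digit by 3, carrying:
  0×3 = 0 → write 0
  0×3 = 0 → write 0
  1×3 = 3 → write 1 carry 1
  0×3+1 = 1 → write 1
  0×3 = 0 → write 0
  1×3 = 3 → write 1 carry 1
  1×3+1 = 4 → write 0 carry 2
  1×3+2 = 5 → write 1 carry 2
  1×3+2 = 5 → write 1 carry 2
  1×3+2 = 5 → write 1 carry 2
  0×3+2 = 2 → write 0 carry 1
  1×3+1 = 4 → write 0 carry 2
  1×3+2 = 5 → write 1 carry 2
  0×3+2 = 2 → write 0 carry 1
  0×3+1 = 1 → write 1
  0×3 = 0 → write 0
  1×3 = 3 → write 1 carry 1
  1×3+1 = 4 → write 0 carry 2
  0×3+2 = 2 → write 0 carry 1
  0×3+1 = 1 → write 1
  1×3 = 3 → write 1 carry 1
  0×3+1 = 1 → write 1
  1×3 = 3 → write 1 carry 1
  remaining carry: 1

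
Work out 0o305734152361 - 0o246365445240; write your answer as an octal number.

0o37346505121

Subtract column by column in base 8:
  1-0 → 1
  6-4 → 2
  3-2 → 1
  2-5 → 5 (borrow)
  5-4-1 → 0
  1-4 → 5 (borrow)
  4-5-1 → 6 (borrow)
  3-6-1 → 4 (borrow)
  7-3-1 → 3
  5-6 → 7 (borrow)
  0-4-1 → 3 (borrow)
  3-2-1 → 0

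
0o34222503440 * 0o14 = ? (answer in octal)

0o523337452600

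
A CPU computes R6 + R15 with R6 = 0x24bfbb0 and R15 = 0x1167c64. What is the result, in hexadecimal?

Add column by column in base 16, right to left:
  0+4 = 4
  b+6 = 1 carry 1
  b+c+1 = 8 carry 1
  f+7+1 = 7 carry 1
  b+6+1 = 2 carry 1
  4+1+1 = 6
  2+1 = 3

0x3627814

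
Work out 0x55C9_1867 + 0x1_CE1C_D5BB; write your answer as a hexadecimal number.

Add column by column in base 16, right to left:
  7+B = 2 carry 1
  6+B+1 = 2 carry 1
  8+5+1 = E
  1+D = E
  9+C = 5 carry 1
  C+1+1 = E
  5+E = 3 carry 1
  5+C+1 = 2 carry 1
  0+1+1 = 2

0x223E5EE22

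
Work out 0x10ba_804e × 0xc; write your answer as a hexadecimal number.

0xc8be03a8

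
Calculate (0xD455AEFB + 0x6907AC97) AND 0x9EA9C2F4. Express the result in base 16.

0x1C094290

Add column by column in base 16, right to left:
  B+7 = 2 carry 1
  F+9+1 = 9 carry 1
  E+C+1 = B carry 1
  A+A+1 = 5 carry 1
  5+7+1 = D
  5+0 = 5
  4+9 = D
  D+6 = 3 carry 1
  final carry 1
Sum = 0x13D5D5B92; now AND with 0x9EA9C2F4:
  1&0=0, 3&9=1, D&E=C, 5&A=0, D&9=9, 5&C=4, B&2=2, 9&F=9, 2&4=0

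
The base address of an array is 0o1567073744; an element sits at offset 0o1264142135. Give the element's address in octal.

Add column by column in base 8, right to left:
  4+5 = 1 carry 1
  4+3+1 = 0 carry 1
  7+1+1 = 1 carry 1
  3+2+1 = 6
  7+4 = 3 carry 1
  0+1+1 = 2
  7+4 = 3 carry 1
  6+6+1 = 5 carry 1
  5+2+1 = 0 carry 1
  1+1+1 = 3

0o3053236101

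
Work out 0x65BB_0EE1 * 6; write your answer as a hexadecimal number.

Multiply each base-16 digit by 6, carrying:
  1×6 = 6 → write 6
  E×6 = 84 → write 4 carry 5
  E×6+5 = 89 → write 9 carry 5
  0×6+5 = 5 → write 5
  B×6 = 66 → write 2 carry 4
  B×6+4 = 70 → write 6 carry 4
  5×6+4 = 34 → write 2 carry 2
  6×6+2 = 38 → write 6 carry 2
  remaining carry: 2

0x262625946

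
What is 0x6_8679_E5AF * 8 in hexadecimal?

Multiply each base-16 digit by 8, carrying:
  F×8 = 120 → write 8 carry 7
  A×8+7 = 87 → write 7 carry 5
  5×8+5 = 45 → write D carry 2
  E×8+2 = 114 → write 2 carry 7
  9×8+7 = 79 → write F carry 4
  7×8+4 = 60 → write C carry 3
  6×8+3 = 51 → write 3 carry 3
  8×8+3 = 67 → write 3 carry 4
  6×8+4 = 52 → write 4 carry 3
  remaining carry: 3

0x3433CF2D78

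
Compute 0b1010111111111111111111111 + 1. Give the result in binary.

0b1011000000000000000000000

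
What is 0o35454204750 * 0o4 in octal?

0o166261023640

Multiply each base-8 digit by 4, carrying:
  0×4 = 0 → write 0
  5×4 = 20 → write 4 carry 2
  7×4+2 = 30 → write 6 carry 3
  4×4+3 = 19 → write 3 carry 2
  0×4+2 = 2 → write 2
  2×4 = 8 → write 0 carry 1
  4×4+1 = 17 → write 1 carry 2
  5×4+2 = 22 → write 6 carry 2
  4×4+2 = 18 → write 2 carry 2
  5×4+2 = 22 → write 6 carry 2
  3×4+2 = 14 → write 6 carry 1
  remaining carry: 1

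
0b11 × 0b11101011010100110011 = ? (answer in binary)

0b1011000001111110011001

Multiply each base-2 digit by 3, carrying:
  1×3 = 3 → write 1 carry 1
  1×3+1 = 4 → write 0 carry 2
  0×3+2 = 2 → write 0 carry 1
  0×3+1 = 1 → write 1
  1×3 = 3 → write 1 carry 1
  1×3+1 = 4 → write 0 carry 2
  0×3+2 = 2 → write 0 carry 1
  0×3+1 = 1 → write 1
  1×3 = 3 → write 1 carry 1
  0×3+1 = 1 → write 1
  1×3 = 3 → write 1 carry 1
  0×3+1 = 1 → write 1
  1×3 = 3 → write 1 carry 1
  1×3+1 = 4 → write 0 carry 2
  0×3+2 = 2 → write 0 carry 1
  1×3+1 = 4 → write 0 carry 2
  0×3+2 = 2 → write 0 carry 1
  1×3+1 = 4 → write 0 carry 2
  1×3+2 = 5 → write 1 carry 2
  1×3+2 = 5 → write 1 carry 2
  remaining carry: 10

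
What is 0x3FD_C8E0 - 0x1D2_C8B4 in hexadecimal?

0x22B002C

Subtract column by column in base 16:
  0-4 → C (borrow)
  E-B-1 → 2
  8-8 → 0
  C-C → 0
  D-2 → B
  F-D → 2
  3-1 → 2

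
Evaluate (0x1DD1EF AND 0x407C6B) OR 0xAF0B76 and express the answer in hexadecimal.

0x1DD1EF AND 0x407C6B = 0x00506B.
Then OR with 0xAF0B76.

0xAF5B7F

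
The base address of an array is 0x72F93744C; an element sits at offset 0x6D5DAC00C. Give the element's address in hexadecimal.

0xE056E3458

Add column by column in base 16, right to left:
  C+C = 8 carry 1
  4+0+1 = 5
  4+0 = 4
  7+C = 3 carry 1
  3+A+1 = E
  9+D = 6 carry 1
  F+5+1 = 5 carry 1
  2+D+1 = 0 carry 1
  7+6+1 = E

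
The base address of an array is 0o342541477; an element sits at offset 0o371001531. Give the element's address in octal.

0o733543230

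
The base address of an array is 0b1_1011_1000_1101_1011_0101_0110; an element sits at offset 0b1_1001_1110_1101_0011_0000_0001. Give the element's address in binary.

0b11010101111010111001010111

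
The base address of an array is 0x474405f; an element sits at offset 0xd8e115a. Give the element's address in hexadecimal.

0x120251b9

Add column by column in base 16, right to left:
  f+a = 9 carry 1
  5+5+1 = b
  0+1 = 1
  4+1 = 5
  4+e = 2 carry 1
  7+8+1 = 0 carry 1
  4+d+1 = 2 carry 1
  final carry 1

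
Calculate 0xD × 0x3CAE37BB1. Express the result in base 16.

0x314D8D47FD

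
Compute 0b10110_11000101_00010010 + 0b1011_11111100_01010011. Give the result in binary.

0b1000101100000101100101

Add column by column in base 2, right to left:
  0+1 = 1
  1+1 = 0 carry 1
  0+0+1 = 1
  0+0 = 0
  1+1 = 0 carry 1
  0+0+1 = 1
  0+1 = 1
  0+0 = 0
  1+0 = 1
  0+0 = 0
  1+1 = 0 carry 1
  0+1+1 = 0 carry 1
  0+1+1 = 0 carry 1
  0+1+1 = 0 carry 1
  1+1+1 = 1 carry 1
  1+1+1 = 1 carry 1
  0+1+1 = 0 carry 1
  1+1+1 = 1 carry 1
  1+0+1 = 0 carry 1
  0+1+1 = 0 carry 1
  1+0+1 = 0 carry 1
  final carry 1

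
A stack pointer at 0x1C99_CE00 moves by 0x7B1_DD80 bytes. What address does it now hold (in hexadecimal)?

Add column by column in base 16, right to left:
  0+0 = 0
  0+8 = 8
  E+D = B carry 1
  C+D+1 = A carry 1
  9+1+1 = B
  9+B = 4 carry 1
  C+7+1 = 4 carry 1
  1+0+1 = 2

0x244BAB80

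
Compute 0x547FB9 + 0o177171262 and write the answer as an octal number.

0x547FB9 = 0o25077671 in octal.
Add column by column in base 8, right to left:
  1+2 = 3
  7+6 = 5 carry 1
  6+2+1 = 1 carry 1
  7+1+1 = 1 carry 1
  7+7+1 = 7 carry 1
  0+1+1 = 2
  5+7 = 4 carry 1
  2+7+1 = 2 carry 1
  0+1+1 = 2

0o224271153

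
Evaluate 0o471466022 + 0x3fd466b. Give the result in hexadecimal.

0o471466022 = 0x4e66c12 in hexadecimal.
Add column by column in base 16, right to left:
  2+b = d
  1+6 = 7
  c+6 = 2 carry 1
  6+4+1 = b
  6+d = 3 carry 1
  e+f+1 = e carry 1
  4+3+1 = 8

0x8e3b27d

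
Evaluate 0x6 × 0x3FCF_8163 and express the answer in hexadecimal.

0x17EDD0852

Multiply each base-16 digit by 6, carrying:
  3×6 = 18 → write 2 carry 1
  6×6+1 = 37 → write 5 carry 2
  1×6+2 = 8 → write 8
  8×6 = 48 → write 0 carry 3
  F×6+3 = 93 → write D carry 5
  C×6+5 = 77 → write D carry 4
  F×6+4 = 94 → write E carry 5
  3×6+5 = 23 → write 7 carry 1
  remaining carry: 1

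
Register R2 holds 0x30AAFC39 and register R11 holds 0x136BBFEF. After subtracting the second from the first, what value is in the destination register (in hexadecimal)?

Subtract column by column in base 16:
  9-F → A (borrow)
  3-E-1 → 4 (borrow)
  C-F-1 → C (borrow)
  F-B-1 → 3
  A-B → F (borrow)
  A-6-1 → 3
  0-3 → D (borrow)
  3-1-1 → 1

0x1D3F3C4A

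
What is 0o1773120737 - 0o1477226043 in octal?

0o273672674

Subtract column by column in base 8:
  7-3 → 4
  3-4 → 7 (borrow)
  7-0-1 → 6
  0-6 → 2 (borrow)
  2-2-1 → 7 (borrow)
  1-2-1 → 6 (borrow)
  3-7-1 → 3 (borrow)
  7-7-1 → 7 (borrow)
  7-4-1 → 2
  1-1 → 0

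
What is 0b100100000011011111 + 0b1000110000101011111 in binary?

Add column by column in base 2, right to left:
  1+1 = 0 carry 1
  1+1+1 = 1 carry 1
  1+1+1 = 1 carry 1
  1+1+1 = 1 carry 1
  1+1+1 = 1 carry 1
  0+0+1 = 1
  1+1 = 0 carry 1
  1+0+1 = 0 carry 1
  0+1+1 = 0 carry 1
  0+0+1 = 1
  0+0 = 0
  0+0 = 0
  0+0 = 0
  0+1 = 1
  1+1 = 0 carry 1
  0+0+1 = 1
  0+0 = 0
  1+0 = 1
  0+1 = 1

0b1101010001000111110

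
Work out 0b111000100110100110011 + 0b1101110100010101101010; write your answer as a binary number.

Add column by column in base 2, right to left:
  1+0 = 1
  1+1 = 0 carry 1
  0+0+1 = 1
  0+1 = 1
  1+0 = 1
  1+1 = 0 carry 1
  0+1+1 = 0 carry 1
  0+0+1 = 1
  1+1 = 0 carry 1
  0+0+1 = 1
  1+1 = 0 carry 1
  1+0+1 = 0 carry 1
  0+0+1 = 1
  0+0 = 0
  1+1 = 0 carry 1
  0+0+1 = 1
  0+1 = 1
  0+1 = 1
  1+1 = 0 carry 1
  1+0+1 = 0 carry 1
  1+1+1 = 1 carry 1
  0+1+1 = 0 carry 1
  final carry 1

0b10100111001001010011101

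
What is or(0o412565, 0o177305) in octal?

0o577765

OR each oct digit independently (no carries):
  4|1=5, 1|7=7, 2|7=7, 5|3=7, 6|0=6, 5|5=5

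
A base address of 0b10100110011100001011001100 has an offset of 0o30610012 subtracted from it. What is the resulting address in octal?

0o215531302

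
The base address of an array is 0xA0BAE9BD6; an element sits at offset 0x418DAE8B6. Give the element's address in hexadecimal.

0xE2489848C

Add column by column in base 16, right to left:
  6+6 = C
  D+B = 8 carry 1
  B+8+1 = 4 carry 1
  9+E+1 = 8 carry 1
  E+A+1 = 9 carry 1
  A+D+1 = 8 carry 1
  B+8+1 = 4 carry 1
  0+1+1 = 2
  A+4 = E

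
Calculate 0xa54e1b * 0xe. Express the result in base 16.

0x90a457a

Multiply each base-16 digit by 14, carrying:
  b×14 = 154 → write a carry 9
  1×14+9 = 23 → write 7 carry 1
  e×14+1 = 197 → write 5 carry 12
  4×14+12 = 68 → write 4 carry 4
  5×14+4 = 74 → write a carry 4
  a×14+4 = 144 → write 0 carry 9
  remaining carry: 9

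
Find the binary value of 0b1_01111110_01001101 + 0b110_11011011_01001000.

Add column by column in base 2, right to left:
  1+0 = 1
  0+0 = 0
  1+0 = 1
  1+1 = 0 carry 1
  0+0+1 = 1
  0+0 = 0
  1+1 = 0 carry 1
  0+0+1 = 1
  0+1 = 1
  1+1 = 0 carry 1
  1+0+1 = 0 carry 1
  1+1+1 = 1 carry 1
  1+1+1 = 1 carry 1
  1+0+1 = 0 carry 1
  1+1+1 = 1 carry 1
  0+1+1 = 0 carry 1
  1+0+1 = 0 carry 1
  0+1+1 = 0 carry 1
  0+1+1 = 0 carry 1
  final carry 1

0b10000101100110010101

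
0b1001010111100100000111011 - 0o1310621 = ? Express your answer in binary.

0b1001001100011011010101010

0o1310621 = 0b1011001000110010001 in binary.
Subtract column by column in base 2:
  1-1 → 0
  1-0 → 1
  0-0 → 0
  1-0 → 1
  1-1 → 0
  1-0 → 1
  0-0 → 0
  0-1 → 1 (borrow)
  0-1-1 → 0 (borrow)
  0-0-1 → 1 (borrow)
  0-0-1 → 1 (borrow)
  1-0-1 → 0
  0-1 → 1 (borrow)
  0-0-1 → 1 (borrow)
  1-0-1 → 0
  1-1 → 0
  1-1 → 0
  1-0 → 1
  0-1 → 1 (borrow)
  1-0-1 → 0
  0-0 → 0
  1-0 → 1
  0-0 → 0
  0-0 → 0
  1-0 → 1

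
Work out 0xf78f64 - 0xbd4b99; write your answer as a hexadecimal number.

0x3a43cb

Subtract column by column in base 16:
  4-9 → b (borrow)
  6-9-1 → c (borrow)
  f-b-1 → 3
  8-4 → 4
  7-d → a (borrow)
  f-b-1 → 3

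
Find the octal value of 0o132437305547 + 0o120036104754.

Add column by column in base 8, right to left:
  7+4 = 3 carry 1
  4+5+1 = 2 carry 1
  5+7+1 = 5 carry 1
  5+4+1 = 2 carry 1
  0+0+1 = 1
  3+1 = 4
  7+6 = 5 carry 1
  3+3+1 = 7
  4+0 = 4
  2+0 = 2
  3+2 = 5
  1+1 = 2

0o252475412523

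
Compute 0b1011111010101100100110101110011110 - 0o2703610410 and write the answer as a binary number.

0b1011100011101000110101101010010110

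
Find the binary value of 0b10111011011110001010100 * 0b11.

0b1000110010011010011111100

Multiply each base-2 digit by 3, carrying:
  0×3 = 0 → write 0
  0×3 = 0 → write 0
  1×3 = 3 → write 1 carry 1
  0×3+1 = 1 → write 1
  1×3 = 3 → write 1 carry 1
  0×3+1 = 1 → write 1
  1×3 = 3 → write 1 carry 1
  0×3+1 = 1 → write 1
  0×3 = 0 → write 0
  0×3 = 0 → write 0
  1×3 = 3 → write 1 carry 1
  1×3+1 = 4 → write 0 carry 2
  1×3+2 = 5 → write 1 carry 2
  1×3+2 = 5 → write 1 carry 2
  0×3+2 = 2 → write 0 carry 1
  1×3+1 = 4 → write 0 carry 2
  1×3+2 = 5 → write 1 carry 2
  0×3+2 = 2 → write 0 carry 1
  1×3+1 = 4 → write 0 carry 2
  1×3+2 = 5 → write 1 carry 2
  1×3+2 = 5 → write 1 carry 2
  0×3+2 = 2 → write 0 carry 1
  1×3+1 = 4 → write 0 carry 2
  remaining carry: 10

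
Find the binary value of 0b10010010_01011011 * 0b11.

0b11011011100010001

Multiply each base-2 digit by 3, carrying:
  1×3 = 3 → write 1 carry 1
  1×3+1 = 4 → write 0 carry 2
  0×3+2 = 2 → write 0 carry 1
  1×3+1 = 4 → write 0 carry 2
  1×3+2 = 5 → write 1 carry 2
  0×3+2 = 2 → write 0 carry 1
  1×3+1 = 4 → write 0 carry 2
  0×3+2 = 2 → write 0 carry 1
  0×3+1 = 1 → write 1
  1×3 = 3 → write 1 carry 1
  0×3+1 = 1 → write 1
  0×3 = 0 → write 0
  1×3 = 3 → write 1 carry 1
  0×3+1 = 1 → write 1
  0×3 = 0 → write 0
  1×3 = 3 → write 1 carry 1
  remaining carry: 1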